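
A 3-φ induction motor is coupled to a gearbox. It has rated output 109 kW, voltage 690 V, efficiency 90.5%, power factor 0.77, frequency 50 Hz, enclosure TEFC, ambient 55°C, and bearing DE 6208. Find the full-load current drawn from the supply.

131 A

P_out = 109 kW = 109000 W
P_in = P_out / η = 109000 / 0.905 = 120442 W
I_L = P_in / (√3·V_L·cosφ) = 120442 / (1.732 × 690 × 0.77) = 131 A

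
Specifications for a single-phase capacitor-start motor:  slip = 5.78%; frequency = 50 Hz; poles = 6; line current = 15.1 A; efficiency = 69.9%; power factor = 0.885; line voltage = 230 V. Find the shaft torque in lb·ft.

16.1 lb·ft

P_in = V·I·cosφ = 230 × 15.1 × 0.885 = 3074 W
P_out = η·P_in = 0.699 × 3074 = 2149 W
n_s = 120×50/6 = 1000 rpm; n = 1000×(1−0.0578) = 942 rpm
ω = 2π×942/60 = 98.65 rad/s
τ = P_out/ω = 2149/98.65 = 21.78 N·m
In lb·ft: 21.78/1.356 = 16.1 lb·ft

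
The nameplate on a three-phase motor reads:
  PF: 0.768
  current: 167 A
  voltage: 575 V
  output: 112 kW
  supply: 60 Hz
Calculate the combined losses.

15700 W

P_in = √3·V·I·cosφ = 1.732×575×167×0.768 = 127730 W
P_out = 112000 W
Losses = P_in − P_out = 127730 − 112000 = 15730 W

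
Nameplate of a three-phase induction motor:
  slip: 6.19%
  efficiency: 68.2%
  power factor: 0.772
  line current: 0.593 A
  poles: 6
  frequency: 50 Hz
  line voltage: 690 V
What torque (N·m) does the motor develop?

P_in = √3·V·I·cosφ = 1.732 × 690 × 0.593 × 0.772 = 547 W
P_out = η·P_in = 0.682 × 547 = 373 W
n_s = 120×50/6 = 1000 rpm; n = 1000×(1−0.0619) = 938 rpm
ω = 2π×938/60 = 98.23 rad/s
τ = P_out/ω = 373/98.23 = 3.8 N·m

3.8 N·m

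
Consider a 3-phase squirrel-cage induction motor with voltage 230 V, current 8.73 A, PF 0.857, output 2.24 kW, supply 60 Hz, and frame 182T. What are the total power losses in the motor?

P_in = √3·V·I·cosφ = 1.732×230×8.73×0.857 = 2980 W
P_out = 2240 W
Losses = P_in − P_out = 2980 − 2240 = 740 W

740 W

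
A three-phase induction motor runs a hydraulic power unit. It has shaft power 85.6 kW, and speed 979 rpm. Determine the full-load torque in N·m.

ω = 2π × 979/60 = 102.5 rad/s
τ = P/ω = 85600/102.5 = 835 N·m

835 N·m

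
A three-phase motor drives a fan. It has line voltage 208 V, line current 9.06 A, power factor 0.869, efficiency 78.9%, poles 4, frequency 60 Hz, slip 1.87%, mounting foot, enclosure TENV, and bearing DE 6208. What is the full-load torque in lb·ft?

P_in = √3·V·I·cosφ = 1.732 × 208 × 9.06 × 0.869 = 2836 W
P_out = η·P_in = 0.789 × 2836 = 2238 W
n_s = 120×60/4 = 1800 rpm; n = 1800×(1−0.0187) = 1766 rpm
ω = 2π×1766/60 = 184.9 rad/s
τ = P_out/ω = 2238/184.9 = 12.1 N·m
In lb·ft: 12.1/1.356 = 8.92 lb·ft

8.92 lb·ft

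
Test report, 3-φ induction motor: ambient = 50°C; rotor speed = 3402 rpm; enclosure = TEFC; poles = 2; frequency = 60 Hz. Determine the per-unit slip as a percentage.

n_s = 120f/p = 120×60/2 = 3600 rpm
s = (n_s − n)/n_s = (3600 − 3402)/3600 = 0.0550

5.50 %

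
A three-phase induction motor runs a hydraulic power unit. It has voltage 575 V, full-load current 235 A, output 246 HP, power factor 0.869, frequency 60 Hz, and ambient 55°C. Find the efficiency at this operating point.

90.2 %

P_out = 246 × 746 = 183516 W
P_in = √3·V_L·I_L·cosφ = 1.732 × 575 × 235 × 0.869 = 203378 W
η = P_out / P_in = 183516 / 203378 = 0.902 = 90.2%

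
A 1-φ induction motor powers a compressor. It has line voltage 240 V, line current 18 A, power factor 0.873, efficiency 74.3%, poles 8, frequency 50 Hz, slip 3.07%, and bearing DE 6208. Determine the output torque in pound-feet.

P_in = V·I·cosφ = 240 × 18 × 0.873 = 3771 W
P_out = η·P_in = 0.743 × 3771 = 2802 W
n_s = 120×50/8 = 750 rpm; n = 750×(1−0.0307) = 727 rpm
ω = 2π×727/60 = 76.13 rad/s
τ = P_out/ω = 2802/76.13 = 36.81 N·m
In lb·ft: 36.81/1.356 = 27.1 lb·ft

27.1 lb·ft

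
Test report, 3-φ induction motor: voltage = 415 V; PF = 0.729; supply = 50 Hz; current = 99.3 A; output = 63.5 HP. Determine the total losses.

P_in = √3·V·I·cosφ = 1.732×415×99.3×0.729 = 52032 W
P_out = 63.5×746 = 47371 W
Losses = P_in − P_out = 52032 − 47371 = 4661 W

4.66 kW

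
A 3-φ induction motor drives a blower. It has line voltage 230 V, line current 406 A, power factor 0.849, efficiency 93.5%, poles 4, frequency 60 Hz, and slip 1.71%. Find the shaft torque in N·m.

693 N·m

P_in = √3·V·I·cosφ = 1.732 × 230 × 406 × 0.849 = 137312 W
P_out = η·P_in = 0.935 × 137312 = 128387 W
n_s = 120×60/4 = 1800 rpm; n = 1800×(1−0.0171) = 1769 rpm
ω = 2π×1769/60 = 185.2 rad/s
τ = P_out/ω = 128387/185.2 = 693 N·m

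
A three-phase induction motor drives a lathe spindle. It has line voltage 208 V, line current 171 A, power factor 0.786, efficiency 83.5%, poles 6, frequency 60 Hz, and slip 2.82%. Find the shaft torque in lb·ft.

244 lb·ft

P_in = √3·V·I·cosφ = 1.732 × 208 × 171 × 0.786 = 48421 W
P_out = η·P_in = 0.835 × 48421 = 40432 W
n_s = 120×60/6 = 1200 rpm; n = 1200×(1−0.0282) = 1166 rpm
ω = 2π×1166/60 = 122.1 rad/s
τ = P_out/ω = 40432/122.1 = 331.1 N·m
In lb·ft: 331.1/1.356 = 244 lb·ft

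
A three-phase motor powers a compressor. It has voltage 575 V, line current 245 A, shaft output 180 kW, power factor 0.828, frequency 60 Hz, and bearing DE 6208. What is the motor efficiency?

P_out = 180 kW = 180000 W
P_in = √3·V_L·I_L·cosφ = 1.732 × 575 × 245 × 0.828 = 202028 W
η = P_out / P_in = 180000 / 202028 = 0.891 = 89.1%

89.1 %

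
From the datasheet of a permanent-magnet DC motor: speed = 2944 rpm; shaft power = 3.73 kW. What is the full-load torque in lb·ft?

8.92 lb·ft

ω = 2π × 2944/60 = 308.3 rad/s
τ = P/ω = 3730/308.3 = 12.1 N·m
In lb·ft: 12.1/1.356 = 8.92 lb·ft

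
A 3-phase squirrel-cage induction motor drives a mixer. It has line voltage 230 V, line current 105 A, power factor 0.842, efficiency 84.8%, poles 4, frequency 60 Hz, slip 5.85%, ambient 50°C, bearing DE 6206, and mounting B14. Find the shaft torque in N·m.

168 N·m

P_in = √3·V·I·cosφ = 1.732 × 230 × 105 × 0.842 = 35219 W
P_out = η·P_in = 0.848 × 35219 = 29866 W
n_s = 120×60/4 = 1800 rpm; n = 1800×(1−0.0585) = 1695 rpm
ω = 2π×1695/60 = 177.5 rad/s
τ = P_out/ω = 29866/177.5 = 168 N·m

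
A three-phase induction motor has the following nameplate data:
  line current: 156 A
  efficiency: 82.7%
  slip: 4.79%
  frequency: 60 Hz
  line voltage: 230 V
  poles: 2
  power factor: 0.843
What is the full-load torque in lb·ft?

P_in = √3·V·I·cosφ = 1.732 × 230 × 156 × 0.843 = 52388 W
P_out = η·P_in = 0.827 × 52388 = 43325 W
n_s = 120×60/2 = 3600 rpm; n = 3600×(1−0.0479) = 3428 rpm
ω = 2π×3428/60 = 359 rad/s
τ = P_out/ω = 43325/359 = 120.7 N·m
In lb·ft: 120.7/1.356 = 89 lb·ft

89 lb·ft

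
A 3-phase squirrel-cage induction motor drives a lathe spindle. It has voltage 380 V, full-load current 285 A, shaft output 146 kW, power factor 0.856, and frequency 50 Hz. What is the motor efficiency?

P_out = 146 kW = 146000 W
P_in = √3·V_L·I_L·cosφ = 1.732 × 380 × 285 × 0.856 = 160565 W
η = P_out / P_in = 146000 / 160565 = 0.909 = 90.9%

90.9 %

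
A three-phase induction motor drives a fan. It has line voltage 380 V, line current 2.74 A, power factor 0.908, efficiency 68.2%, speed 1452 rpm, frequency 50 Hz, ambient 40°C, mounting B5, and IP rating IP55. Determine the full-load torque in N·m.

P_in = √3·V·I·cosφ = 1.732 × 380 × 2.74 × 0.908 = 1637 W
P_out = η·P_in = 0.682 × 1637 = 1116 W
n = 1452 rpm
ω = 2π×1452/60 = 152.1 rad/s
τ = P_out/ω = 1116/152.1 = 7.34 N·m

7.34 N·m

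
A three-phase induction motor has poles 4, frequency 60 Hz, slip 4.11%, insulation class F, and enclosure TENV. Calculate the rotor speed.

1726 rpm

n_s = 120f/p = 120×60/4 = 1800 rpm
n = n_s(1 − s) = 1800 × (1 − 0.0411) = 1726 rpm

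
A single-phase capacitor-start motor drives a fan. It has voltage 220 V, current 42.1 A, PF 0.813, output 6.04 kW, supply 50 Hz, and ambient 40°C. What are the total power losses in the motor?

P_in = V·I·cosφ = 220×42.1×0.813 = 7530 W
P_out = 6040 W
Losses = P_in − P_out = 7530 − 6040 = 1490 W

1.49 kW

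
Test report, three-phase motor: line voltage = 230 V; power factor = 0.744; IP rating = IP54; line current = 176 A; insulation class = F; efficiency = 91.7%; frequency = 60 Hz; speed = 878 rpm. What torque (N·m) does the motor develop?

520 N·m

P_in = √3·V·I·cosφ = 1.732 × 230 × 176 × 0.744 = 52163 W
P_out = η·P_in = 0.917 × 52163 = 47833 W
n = 878 rpm
ω = 2π×878/60 = 91.94 rad/s
τ = P_out/ω = 47833/91.94 = 520 N·m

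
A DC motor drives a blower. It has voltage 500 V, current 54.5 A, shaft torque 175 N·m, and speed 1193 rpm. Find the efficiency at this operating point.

ω = 2π × 1193/60 = 124.9 rad/s; P_out = τω = 175 × 124.9 = 21858 W
P_in = V·I = 500 × 54.5 = 27250 W
η = P_out / P_in = 21858 / 27250 = 0.802 = 80.2%

80.2 %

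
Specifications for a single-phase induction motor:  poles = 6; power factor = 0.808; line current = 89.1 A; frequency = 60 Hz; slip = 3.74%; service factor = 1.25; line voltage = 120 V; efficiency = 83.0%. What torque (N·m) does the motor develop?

P_in = V·I·cosφ = 120 × 89.1 × 0.808 = 8639 W
P_out = η·P_in = 0.83 × 8639 = 7170 W
n_s = 120×60/6 = 1200 rpm; n = 1200×(1−0.0374) = 1155 rpm
ω = 2π×1155/60 = 121 rad/s
τ = P_out/ω = 7170/121 = 59.3 N·m

59.3 N·m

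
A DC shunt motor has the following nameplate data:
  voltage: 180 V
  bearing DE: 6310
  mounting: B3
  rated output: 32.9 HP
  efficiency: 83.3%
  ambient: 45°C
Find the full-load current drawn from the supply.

164 A

P_out = 32.9 × 746 = 24543 W
P_in = P_out / η = 24543 / 0.833 = 29463 W
I = P_in / V = 29463 / 180 = 164 A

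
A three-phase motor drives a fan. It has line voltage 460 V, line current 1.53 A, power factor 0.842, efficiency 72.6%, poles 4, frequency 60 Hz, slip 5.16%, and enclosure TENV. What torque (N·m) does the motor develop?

P_in = √3·V·I·cosφ = 1.732 × 460 × 1.53 × 0.842 = 1026 W
P_out = η·P_in = 0.726 × 1026 = 745 W
n_s = 120×60/4 = 1800 rpm; n = 1800×(1−0.0516) = 1707 rpm
ω = 2π×1707/60 = 178.8 rad/s
τ = P_out/ω = 745/178.8 = 4.17 N·m

4.17 N·m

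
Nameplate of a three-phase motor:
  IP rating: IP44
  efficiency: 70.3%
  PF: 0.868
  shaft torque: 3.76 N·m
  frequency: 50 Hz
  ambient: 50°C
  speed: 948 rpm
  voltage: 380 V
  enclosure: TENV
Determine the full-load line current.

0.929 A

ω = 2π×948/60 = 99.27 rad/s; P_out = τω = 3.76 × 99.27 = 373 W
P_in = P_out / η = 373 / 0.703 = 531 W
I_L = P_in / (√3·V_L·cosφ) = 531 / (1.732 × 380 × 0.868) = 0.929 A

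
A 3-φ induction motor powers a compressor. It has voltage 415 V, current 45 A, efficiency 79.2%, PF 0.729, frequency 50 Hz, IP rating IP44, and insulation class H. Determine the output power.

P_in = √3·V·I·cosφ = 1.732 × 415 × 45 × 0.729 = 23580 W
P_out = η·P_in = 0.792 × 23580 = 18675 W

18.7 kW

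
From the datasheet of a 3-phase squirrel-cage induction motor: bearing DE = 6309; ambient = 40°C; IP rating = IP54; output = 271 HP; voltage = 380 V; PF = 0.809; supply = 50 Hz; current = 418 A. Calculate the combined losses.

20400 W

P_in = √3·V·I·cosφ = 1.732×380×418×0.809 = 222565 W
P_out = 271×746 = 202166 W
Losses = P_in − P_out = 222565 − 202166 = 20399 W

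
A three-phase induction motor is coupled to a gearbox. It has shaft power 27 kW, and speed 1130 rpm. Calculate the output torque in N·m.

ω = 2π × 1130/60 = 118.3 rad/s
τ = P/ω = 27000/118.3 = 228 N·m

228 N·m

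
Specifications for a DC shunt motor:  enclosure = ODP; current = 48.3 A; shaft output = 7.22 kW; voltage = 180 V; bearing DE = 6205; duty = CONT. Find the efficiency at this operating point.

83.0 %

P_out = 7.22 kW = 7220 W
P_in = V·I = 180 × 48.3 = 8694 W
η = P_out / P_in = 7220 / 8694 = 0.830 = 83.0%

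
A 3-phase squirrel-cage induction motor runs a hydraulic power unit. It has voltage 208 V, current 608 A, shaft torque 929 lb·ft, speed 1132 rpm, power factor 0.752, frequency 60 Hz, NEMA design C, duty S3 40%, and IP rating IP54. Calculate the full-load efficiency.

τ = 929 lb·ft × 1.356 = 1260 N·m
ω = 2π × 1132/60 = 118.5 rad/s; P_out = τω = 1260 × 118.5 = 149310 W
P_in = √3·V_L·I_L·cosφ = 1.732 × 208 × 608 × 0.752 = 164715 W
η = P_out / P_in = 149310 / 164715 = 0.906 = 90.6%

90.6 %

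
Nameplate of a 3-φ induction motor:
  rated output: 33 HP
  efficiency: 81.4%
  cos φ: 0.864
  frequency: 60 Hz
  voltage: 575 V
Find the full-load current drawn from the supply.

P_out = 33 × 746 = 24618 W
P_in = P_out / η = 24618 / 0.814 = 30243 W
I_L = P_in / (√3·V_L·cosφ) = 30243 / (1.732 × 575 × 0.864) = 35.1 A

35.1 A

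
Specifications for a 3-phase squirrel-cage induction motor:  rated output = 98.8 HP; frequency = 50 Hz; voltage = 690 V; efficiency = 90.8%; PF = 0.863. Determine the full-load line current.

P_out = 98.8 × 746 = 73705 W
P_in = P_out / η = 73705 / 0.908 = 81173 W
I_L = P_in / (√3·V_L·cosφ) = 81173 / (1.732 × 690 × 0.863) = 78.7 A

78.7 A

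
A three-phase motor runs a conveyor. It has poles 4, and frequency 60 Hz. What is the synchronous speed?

n_s = 120f/p = 120×60/4 = 1800 rpm

1800 rpm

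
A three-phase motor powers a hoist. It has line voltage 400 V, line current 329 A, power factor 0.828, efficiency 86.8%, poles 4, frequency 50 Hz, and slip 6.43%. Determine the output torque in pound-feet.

P_in = √3·V·I·cosφ = 1.732 × 400 × 329 × 0.828 = 188727 W
P_out = η·P_in = 0.868 × 188727 = 163815 W
n_s = 120×50/4 = 1500 rpm; n = 1500×(1−0.0643) = 1404 rpm
ω = 2π×1404/60 = 147 rad/s
τ = P_out/ω = 163815/147 = 1114 N·m
In lb·ft: 1114/1.356 = 822 lb·ft

822 lb·ft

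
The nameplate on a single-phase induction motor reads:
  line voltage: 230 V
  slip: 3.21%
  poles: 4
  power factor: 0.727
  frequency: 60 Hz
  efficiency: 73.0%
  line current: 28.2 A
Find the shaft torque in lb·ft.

13.9 lb·ft

P_in = V·I·cosφ = 230 × 28.2 × 0.727 = 4715 W
P_out = η·P_in = 0.73 × 4715 = 3442 W
n_s = 120×60/4 = 1800 rpm; n = 1800×(1−0.0321) = 1742 rpm
ω = 2π×1742/60 = 182.4 rad/s
τ = P_out/ω = 3442/182.4 = 18.87 N·m
In lb·ft: 18.87/1.356 = 13.9 lb·ft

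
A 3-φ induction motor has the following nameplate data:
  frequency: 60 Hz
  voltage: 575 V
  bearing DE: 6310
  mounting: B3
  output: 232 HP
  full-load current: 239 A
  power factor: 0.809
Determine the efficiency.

89.9 %

P_out = 232 × 746 = 173072 W
P_in = √3·V_L·I_L·cosφ = 1.732 × 575 × 239 × 0.809 = 192558 W
η = P_out / P_in = 173072 / 192558 = 0.899 = 89.9%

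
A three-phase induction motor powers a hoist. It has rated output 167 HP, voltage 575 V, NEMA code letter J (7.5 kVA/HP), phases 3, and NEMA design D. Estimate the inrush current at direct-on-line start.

1260 A

S_LR = 7.5 × 167 = 1252.5 kVA
I_LR = S_LR/(√3·V_L) = 1252500/(1.732×575) = 1260 A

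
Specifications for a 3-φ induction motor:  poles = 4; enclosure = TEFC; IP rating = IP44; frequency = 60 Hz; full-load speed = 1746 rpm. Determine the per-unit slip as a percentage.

n_s = 120f/p = 120×60/4 = 1800 rpm
s = (n_s − n)/n_s = (1800 − 1746)/1800 = 0.0300

3.00 %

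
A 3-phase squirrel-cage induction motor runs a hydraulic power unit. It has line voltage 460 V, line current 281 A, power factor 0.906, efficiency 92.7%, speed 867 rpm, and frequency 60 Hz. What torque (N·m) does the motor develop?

2070 N·m

P_in = √3·V·I·cosφ = 1.732 × 460 × 281 × 0.906 = 202834 W
P_out = η·P_in = 0.927 × 202834 = 188027 W
n = 867 rpm
ω = 2π×867/60 = 90.79 rad/s
τ = P_out/ω = 188027/90.79 = 2070 N·m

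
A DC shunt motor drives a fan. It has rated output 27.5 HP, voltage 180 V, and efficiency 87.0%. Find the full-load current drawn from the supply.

P_out = 27.5 × 746 = 20515 W
P_in = P_out / η = 20515 / 0.870 = 23580 W
I = P_in / V = 23580 / 180 = 131 A

131 A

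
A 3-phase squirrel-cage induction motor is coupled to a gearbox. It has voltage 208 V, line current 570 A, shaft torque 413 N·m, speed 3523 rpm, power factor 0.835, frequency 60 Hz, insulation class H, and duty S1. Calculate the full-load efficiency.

88.9 %

ω = 2π × 3523/60 = 368.9 rad/s; P_out = τω = 413 × 368.9 = 152356 W
P_in = √3·V_L·I_L·cosφ = 1.732 × 208 × 570 × 0.835 = 171464 W
η = P_out / P_in = 152356 / 171464 = 0.889 = 88.9%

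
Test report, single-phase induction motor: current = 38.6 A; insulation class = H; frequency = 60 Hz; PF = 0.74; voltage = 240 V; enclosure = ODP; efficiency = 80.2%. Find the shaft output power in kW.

5.5 kW

P_in = V·I·cosφ = 240 × 38.6 × 0.74 = 6855 W
P_out = η·P_in = 0.802 × 6855 = 5498 W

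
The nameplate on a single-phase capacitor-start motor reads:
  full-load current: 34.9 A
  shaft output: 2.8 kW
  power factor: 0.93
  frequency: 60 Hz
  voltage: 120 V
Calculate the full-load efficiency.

71.9 %

P_out = 2.8 kW = 2800 W
P_in = V·I·cosφ = 120 × 34.9 × 0.93 = 3895 W
η = P_out / P_in = 2800 / 3895 = 0.719 = 71.9%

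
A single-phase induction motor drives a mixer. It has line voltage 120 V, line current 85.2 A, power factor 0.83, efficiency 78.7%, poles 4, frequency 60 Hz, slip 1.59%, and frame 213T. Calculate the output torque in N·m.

36 N·m

P_in = V·I·cosφ = 120 × 85.2 × 0.83 = 8486 W
P_out = η·P_in = 0.787 × 8486 = 6678 W
n_s = 120×60/4 = 1800 rpm; n = 1800×(1−0.0159) = 1771 rpm
ω = 2π×1771/60 = 185.5 rad/s
τ = P_out/ω = 6678/185.5 = 36 N·m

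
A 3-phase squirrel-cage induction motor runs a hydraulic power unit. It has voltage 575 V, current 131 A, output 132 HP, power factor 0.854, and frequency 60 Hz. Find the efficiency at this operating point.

88.4 %

P_out = 132 × 746 = 98472 W
P_in = √3·V_L·I_L·cosφ = 1.732 × 575 × 131 × 0.854 = 111415 W
η = P_out / P_in = 98472 / 111415 = 0.884 = 88.4%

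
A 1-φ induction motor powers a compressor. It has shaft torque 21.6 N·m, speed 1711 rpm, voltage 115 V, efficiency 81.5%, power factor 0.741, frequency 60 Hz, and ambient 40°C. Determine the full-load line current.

ω = 2π×1711/60 = 179.2 rad/s; P_out = τω = 21.6 × 179.2 = 3871 W
P_in = P_out / η = 3871 / 0.815 = 4750 W
I = P_in / (V·cosφ) = 4750 / (115 × 0.741) = 55.7 A

55.7 A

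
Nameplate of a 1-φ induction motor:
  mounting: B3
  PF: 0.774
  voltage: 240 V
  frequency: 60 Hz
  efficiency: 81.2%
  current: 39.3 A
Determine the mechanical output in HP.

7.95 HP

P_in = V·I·cosφ = 240 × 39.3 × 0.774 = 7300 W
P_out = η·P_in = 0.812 × 7300 = 5928 W
= 5928/746 = 7.95 HP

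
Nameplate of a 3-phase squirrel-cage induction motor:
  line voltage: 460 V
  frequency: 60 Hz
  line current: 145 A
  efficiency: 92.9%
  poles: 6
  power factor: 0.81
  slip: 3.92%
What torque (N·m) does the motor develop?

720 N·m

P_in = √3·V·I·cosφ = 1.732 × 460 × 145 × 0.81 = 93575 W
P_out = η·P_in = 0.929 × 93575 = 86931 W
n_s = 120×60/6 = 1200 rpm; n = 1200×(1−0.0392) = 1153 rpm
ω = 2π×1153/60 = 120.7 rad/s
τ = P_out/ω = 86931/120.7 = 720 N·m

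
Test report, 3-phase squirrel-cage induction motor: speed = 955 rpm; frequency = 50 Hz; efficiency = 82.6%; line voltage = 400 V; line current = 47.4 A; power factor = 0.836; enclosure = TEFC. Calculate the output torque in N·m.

P_in = √3·V·I·cosφ = 1.732 × 400 × 47.4 × 0.836 = 27453 W
P_out = η·P_in = 0.826 × 27453 = 22676 W
n = 955 rpm
ω = 2π×955/60 = 100 rad/s
τ = P_out/ω = 22676/100 = 227 N·m

227 N·m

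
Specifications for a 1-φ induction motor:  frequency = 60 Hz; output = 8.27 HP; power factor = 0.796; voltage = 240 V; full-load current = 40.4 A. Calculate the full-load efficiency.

P_out = 8.27 × 746 = 6169 W
P_in = V·I·cosφ = 240 × 40.4 × 0.796 = 7718 W
η = P_out / P_in = 6169 / 7718 = 0.799 = 79.9%

79.9 %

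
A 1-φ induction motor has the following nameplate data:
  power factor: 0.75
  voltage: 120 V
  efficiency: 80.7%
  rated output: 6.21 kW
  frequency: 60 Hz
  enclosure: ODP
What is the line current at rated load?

85.5 A

P_out = 6.21 kW = 6210 W
P_in = P_out / η = 6210 / 0.807 = 7695 W
I = P_in / (V·cosφ) = 7695 / (120 × 0.75) = 85.5 A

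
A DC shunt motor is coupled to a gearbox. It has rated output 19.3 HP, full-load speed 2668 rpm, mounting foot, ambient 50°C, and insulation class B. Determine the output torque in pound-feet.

P_out = 19.3 × 746 = 14398 W
ω = 2π × 2668/60 = 279.4 rad/s
τ = P_out/ω = 14398/279.4 = 51.53 N·m
In lb·ft: 51.53/1.356 = 38 lb·ft

38 lb·ft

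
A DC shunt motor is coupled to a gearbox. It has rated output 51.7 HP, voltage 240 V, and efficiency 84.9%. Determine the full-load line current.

P_out = 51.7 × 746 = 38568 W
P_in = P_out / η = 38568 / 0.849 = 45428 W
I = P_in / V = 45428 / 240 = 189 A

189 A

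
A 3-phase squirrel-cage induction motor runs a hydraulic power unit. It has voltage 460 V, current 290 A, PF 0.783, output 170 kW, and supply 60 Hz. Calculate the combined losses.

10900 W

P_in = √3·V·I·cosφ = 1.732×460×290×0.783 = 180911 W
P_out = 170000 W
Losses = P_in − P_out = 180911 − 170000 = 10911 W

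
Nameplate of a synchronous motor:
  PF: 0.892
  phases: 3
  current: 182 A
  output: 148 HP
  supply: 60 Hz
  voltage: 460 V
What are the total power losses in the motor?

P_in = √3·V·I·cosφ = 1.732×460×182×0.892 = 129343 W
P_out = 148×746 = 110408 W
Losses = P_in − P_out = 129343 − 110408 = 18935 W

18900 W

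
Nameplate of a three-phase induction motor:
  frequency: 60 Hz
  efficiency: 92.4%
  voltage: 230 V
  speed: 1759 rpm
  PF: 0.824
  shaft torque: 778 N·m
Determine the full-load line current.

ω = 2π×1759/60 = 184.2 rad/s; P_out = τω = 778 × 184.2 = 143308 W
P_in = P_out / η = 143308 / 0.924 = 155095 W
I_L = P_in / (√3·V_L·cosφ) = 155095 / (1.732 × 230 × 0.824) = 472 A

472 A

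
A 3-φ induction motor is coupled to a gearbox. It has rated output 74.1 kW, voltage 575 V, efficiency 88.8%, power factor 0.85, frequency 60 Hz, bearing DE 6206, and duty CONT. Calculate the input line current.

P_out = 74.1 kW = 74100 W
P_in = P_out / η = 74100 / 0.888 = 83446 W
I_L = P_in / (√3·V_L·cosφ) = 83446 / (1.732 × 575 × 0.85) = 98.6 A

98.6 A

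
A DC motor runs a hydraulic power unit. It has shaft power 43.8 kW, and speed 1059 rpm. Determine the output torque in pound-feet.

291 lb·ft

ω = 2π × 1059/60 = 110.9 rad/s
τ = P/ω = 43800/110.9 = 395 N·m
In lb·ft: 395/1.356 = 291 lb·ft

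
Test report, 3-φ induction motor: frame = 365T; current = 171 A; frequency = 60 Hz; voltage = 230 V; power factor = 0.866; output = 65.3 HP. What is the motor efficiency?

P_out = 65.3 × 746 = 48714 W
P_in = √3·V_L·I_L·cosφ = 1.732 × 230 × 171 × 0.866 = 58992 W
η = P_out / P_in = 48714 / 58992 = 0.826 = 82.6%

82.6 %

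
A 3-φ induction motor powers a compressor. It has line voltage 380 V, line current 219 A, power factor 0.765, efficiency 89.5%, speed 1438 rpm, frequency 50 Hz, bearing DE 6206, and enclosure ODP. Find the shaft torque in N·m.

P_in = √3·V·I·cosφ = 1.732 × 380 × 219 × 0.765 = 110265 W
P_out = η·P_in = 0.895 × 110265 = 98687 W
n = 1438 rpm
ω = 2π×1438/60 = 150.6 rad/s
τ = P_out/ω = 98687/150.6 = 655 N·m

655 N·m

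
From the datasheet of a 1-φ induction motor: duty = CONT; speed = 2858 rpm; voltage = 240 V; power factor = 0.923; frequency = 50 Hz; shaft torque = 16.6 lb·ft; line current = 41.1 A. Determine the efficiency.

τ = 16.6 lb·ft × 1.356 = 22.51 N·m
ω = 2π × 2858/60 = 299.3 rad/s; P_out = τω = 22.51 × 299.3 = 6737 W
P_in = V·I·cosφ = 240 × 41.1 × 0.923 = 9104 W
η = P_out / P_in = 6737 / 9104 = 0.740 = 74.0%

74.0 %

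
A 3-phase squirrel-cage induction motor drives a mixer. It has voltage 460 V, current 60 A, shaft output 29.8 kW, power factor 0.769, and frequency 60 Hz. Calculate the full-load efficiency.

81.1 %

P_out = 29.8 kW = 29800 W
P_in = √3·V_L·I_L·cosφ = 1.732 × 460 × 60 × 0.769 = 36761 W
η = P_out / P_in = 29800 / 36761 = 0.811 = 81.1%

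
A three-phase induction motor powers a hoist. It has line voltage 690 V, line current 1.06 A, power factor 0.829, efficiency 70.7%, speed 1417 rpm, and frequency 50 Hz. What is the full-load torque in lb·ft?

3.69 lb·ft

P_in = √3·V·I·cosφ = 1.732 × 690 × 1.06 × 0.829 = 1050 W
P_out = η·P_in = 0.707 × 1050 = 742 W
n = 1417 rpm
ω = 2π×1417/60 = 148.4 rad/s
τ = P_out/ω = 742/148.4 = 5 N·m
In lb·ft: 5/1.356 = 3.69 lb·ft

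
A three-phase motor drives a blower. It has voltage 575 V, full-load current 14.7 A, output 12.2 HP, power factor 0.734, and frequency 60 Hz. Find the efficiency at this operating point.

P_out = 12.2 × 746 = 9101 W
P_in = √3·V_L·I_L·cosφ = 1.732 × 575 × 14.7 × 0.734 = 10746 W
η = P_out / P_in = 9101 / 10746 = 0.847 = 84.7%

84.7 %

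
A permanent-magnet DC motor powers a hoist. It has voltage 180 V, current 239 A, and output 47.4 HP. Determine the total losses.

7660 W

P_in = V·I = 180×239 = 43020 W
P_out = 47.4×746 = 35360 W
Losses = P_in − P_out = 43020 − 35360 = 7660 W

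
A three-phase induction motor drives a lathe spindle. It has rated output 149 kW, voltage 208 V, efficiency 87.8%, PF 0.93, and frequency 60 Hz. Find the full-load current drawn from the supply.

507 A

P_out = 149 kW = 149000 W
P_in = P_out / η = 149000 / 0.878 = 169704 W
I_L = P_in / (√3·V_L·cosφ) = 169704 / (1.732 × 208 × 0.93) = 507 A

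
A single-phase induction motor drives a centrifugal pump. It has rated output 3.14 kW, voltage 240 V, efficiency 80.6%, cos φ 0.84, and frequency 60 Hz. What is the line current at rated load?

P_out = 3.14 kW = 3140 W
P_in = P_out / η = 3140 / 0.806 = 3896 W
I = P_in / (V·cosφ) = 3896 / (240 × 0.84) = 19.3 A

19.3 A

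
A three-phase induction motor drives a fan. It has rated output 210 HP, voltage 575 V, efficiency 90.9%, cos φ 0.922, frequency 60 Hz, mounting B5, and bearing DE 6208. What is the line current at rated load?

P_out = 210 × 746 = 156660 W
P_in = P_out / η = 156660 / 0.909 = 172343 W
I_L = P_in / (√3·V_L·cosφ) = 172343 / (1.732 × 575 × 0.922) = 188 A

188 A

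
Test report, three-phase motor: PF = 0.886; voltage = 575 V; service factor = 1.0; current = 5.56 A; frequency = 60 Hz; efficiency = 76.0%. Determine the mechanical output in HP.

5 HP

P_in = √3·V·I·cosφ = 1.732 × 575 × 5.56 × 0.886 = 4906 W
P_out = η·P_in = 0.76 × 4906 = 3729 W
= 3729/746 = 5 HP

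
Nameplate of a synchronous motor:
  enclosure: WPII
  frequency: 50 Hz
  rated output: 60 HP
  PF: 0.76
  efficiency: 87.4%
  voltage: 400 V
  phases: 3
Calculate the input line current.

97.3 A

P_out = 60 × 746 = 44760 W
P_in = P_out / η = 44760 / 0.874 = 51213 W
I_L = P_in / (√3·V_L·cosφ) = 51213 / (1.732 × 400 × 0.76) = 97.3 A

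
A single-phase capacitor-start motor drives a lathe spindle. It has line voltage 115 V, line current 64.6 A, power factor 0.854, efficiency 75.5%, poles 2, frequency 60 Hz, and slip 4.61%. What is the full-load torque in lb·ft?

P_in = V·I·cosφ = 115 × 64.6 × 0.854 = 6344 W
P_out = η·P_in = 0.755 × 6344 = 4790 W
n_s = 120×60/2 = 3600 rpm; n = 3600×(1−0.0461) = 3434 rpm
ω = 2π×3434/60 = 359.6 rad/s
τ = P_out/ω = 4790/359.6 = 13.32 N·m
In lb·ft: 13.32/1.356 = 9.82 lb·ft

9.82 lb·ft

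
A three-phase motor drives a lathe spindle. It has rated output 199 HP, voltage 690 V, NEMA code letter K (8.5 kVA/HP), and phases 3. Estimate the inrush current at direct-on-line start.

S_LR = 8.5 × 199 = 1691.5 kVA
I_LR = S_LR/(√3·V_L) = 1691500/(1.732×690) = 1420 A

1420 A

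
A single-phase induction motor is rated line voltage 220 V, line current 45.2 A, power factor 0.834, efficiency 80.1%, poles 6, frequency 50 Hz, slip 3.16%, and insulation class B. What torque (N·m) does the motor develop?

P_in = V·I·cosφ = 220 × 45.2 × 0.834 = 8293 W
P_out = η·P_in = 0.801 × 8293 = 6643 W
n_s = 120×50/6 = 1000 rpm; n = 1000×(1−0.0316) = 968 rpm
ω = 2π×968/60 = 101.4 rad/s
τ = P_out/ω = 6643/101.4 = 65.5 N·m

65.5 N·m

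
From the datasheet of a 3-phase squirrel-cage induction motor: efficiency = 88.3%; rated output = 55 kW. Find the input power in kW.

62.3 kW

P_out = 55000 W
P_in = P_out/η = 55000/0.883 = 62288 W = 62.3 kW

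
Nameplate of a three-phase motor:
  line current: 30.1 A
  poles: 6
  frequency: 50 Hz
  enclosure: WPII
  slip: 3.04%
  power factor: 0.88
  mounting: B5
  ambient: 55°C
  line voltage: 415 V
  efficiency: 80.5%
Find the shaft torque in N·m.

P_in = √3·V·I·cosφ = 1.732 × 415 × 30.1 × 0.88 = 19039 W
P_out = η·P_in = 0.805 × 19039 = 15326 W
n_s = 120×50/6 = 1000 rpm; n = 1000×(1−0.0304) = 970 rpm
ω = 2π×970/60 = 101.6 rad/s
τ = P_out/ω = 15326/101.6 = 151 N·m

151 N·m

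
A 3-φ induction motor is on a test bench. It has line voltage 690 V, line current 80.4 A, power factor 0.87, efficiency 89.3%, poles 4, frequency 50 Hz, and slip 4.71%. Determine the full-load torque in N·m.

P_in = √3·V·I·cosφ = 1.732 × 690 × 80.4 × 0.87 = 83593 W
P_out = η·P_in = 0.893 × 83593 = 74649 W
n_s = 120×50/4 = 1500 rpm; n = 1500×(1−0.0471) = 1429 rpm
ω = 2π×1429/60 = 149.6 rad/s
τ = P_out/ω = 74649/149.6 = 499 N·m

499 N·m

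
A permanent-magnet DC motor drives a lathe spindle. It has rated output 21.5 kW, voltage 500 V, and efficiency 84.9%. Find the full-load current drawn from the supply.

P_out = 21.5 kW = 21500 W
P_in = P_out / η = 21500 / 0.849 = 25324 W
I = P_in / V = 25324 / 500 = 50.6 A

50.6 A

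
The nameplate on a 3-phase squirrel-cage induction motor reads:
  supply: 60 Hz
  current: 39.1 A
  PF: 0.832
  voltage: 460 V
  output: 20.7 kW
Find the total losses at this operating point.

P_in = √3·V·I·cosφ = 1.732×460×39.1×0.832 = 25918 W
P_out = 20700 W
Losses = P_in − P_out = 25918 − 20700 = 5218 W

5.22 kW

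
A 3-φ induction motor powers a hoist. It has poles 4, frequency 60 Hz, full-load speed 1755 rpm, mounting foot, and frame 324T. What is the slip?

n_s = 120f/p = 120×60/4 = 1800 rpm
s = (n_s − n)/n_s = (1800 − 1755)/1800 = 0.0250

2.50 %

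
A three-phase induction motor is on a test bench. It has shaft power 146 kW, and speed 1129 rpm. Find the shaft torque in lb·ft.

911 lb·ft

ω = 2π × 1129/60 = 118.2 rad/s
τ = P/ω = 146000/118.2 = 1235 N·m
In lb·ft: 1235/1.356 = 911 lb·ft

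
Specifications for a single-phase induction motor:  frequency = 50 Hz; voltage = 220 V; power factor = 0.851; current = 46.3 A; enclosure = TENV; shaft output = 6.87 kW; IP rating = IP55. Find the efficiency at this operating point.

79.3 %

P_out = 6.87 kW = 6870 W
P_in = V·I·cosφ = 220 × 46.3 × 0.851 = 8668 W
η = P_out / P_in = 6870 / 8668 = 0.793 = 79.3%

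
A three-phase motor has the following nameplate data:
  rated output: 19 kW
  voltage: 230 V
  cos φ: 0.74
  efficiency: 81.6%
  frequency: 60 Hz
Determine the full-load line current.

P_out = 19 kW = 19000 W
P_in = P_out / η = 19000 / 0.816 = 23284 W
I_L = P_in / (√3·V_L·cosφ) = 23284 / (1.732 × 230 × 0.74) = 79 A

79 A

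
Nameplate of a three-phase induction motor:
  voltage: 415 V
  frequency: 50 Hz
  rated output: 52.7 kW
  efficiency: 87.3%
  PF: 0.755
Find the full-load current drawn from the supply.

P_out = 52.7 kW = 52700 W
P_in = P_out / η = 52700 / 0.873 = 60367 W
I_L = P_in / (√3·V_L·cosφ) = 60367 / (1.732 × 415 × 0.755) = 111 A

111 A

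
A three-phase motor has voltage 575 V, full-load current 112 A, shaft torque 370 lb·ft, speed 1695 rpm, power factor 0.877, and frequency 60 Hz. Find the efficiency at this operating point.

τ = 370 lb·ft × 1.356 = 501.7 N·m
ω = 2π × 1695/60 = 177.5 rad/s; P_out = τω = 501.7 × 177.5 = 89052 W
P_in = √3·V_L·I_L·cosφ = 1.732 × 575 × 112 × 0.877 = 97821 W
η = P_out / P_in = 89052 / 97821 = 0.910 = 91.0%

91.0 %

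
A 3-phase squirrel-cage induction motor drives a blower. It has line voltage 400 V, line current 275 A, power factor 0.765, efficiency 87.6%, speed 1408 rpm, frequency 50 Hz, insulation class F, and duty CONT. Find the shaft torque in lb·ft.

639 lb·ft

P_in = √3·V·I·cosφ = 1.732 × 400 × 275 × 0.765 = 145748 W
P_out = η·P_in = 0.876 × 145748 = 127675 W
n = 1408 rpm
ω = 2π×1408/60 = 147.4 rad/s
τ = P_out/ω = 127675/147.4 = 866.2 N·m
In lb·ft: 866.2/1.356 = 639 lb·ft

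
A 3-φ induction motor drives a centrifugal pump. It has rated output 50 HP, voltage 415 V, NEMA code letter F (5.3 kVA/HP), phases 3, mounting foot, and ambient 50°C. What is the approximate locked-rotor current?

S_LR = 5.3 × 50 = 265 kVA
I_LR = S_LR/(√3·V_L) = 265000/(1.732×415) = 369 A

369 A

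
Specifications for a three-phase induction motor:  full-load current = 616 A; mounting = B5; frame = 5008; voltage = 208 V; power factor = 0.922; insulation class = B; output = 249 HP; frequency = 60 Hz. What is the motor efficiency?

90.8 %

P_out = 249 × 746 = 185754 W
P_in = √3·V_L·I_L·cosφ = 1.732 × 208 × 616 × 0.922 = 204608 W
η = P_out / P_in = 185754 / 204608 = 0.908 = 90.8%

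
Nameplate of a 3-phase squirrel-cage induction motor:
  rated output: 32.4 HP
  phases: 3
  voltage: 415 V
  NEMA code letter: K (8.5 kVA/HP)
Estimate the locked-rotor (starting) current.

S_LR = 8.5 × 32.4 = 275.4 kVA
I_LR = S_LR/(√3·V_L) = 275400/(1.732×415) = 383 A

383 A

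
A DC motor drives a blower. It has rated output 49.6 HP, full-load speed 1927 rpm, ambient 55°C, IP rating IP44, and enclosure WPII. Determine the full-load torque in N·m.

183 N·m

P_out = 49.6 × 746 = 37002 W
ω = 2π × 1927/60 = 201.8 rad/s
τ = P_out/ω = 37002/201.8 = 183 N·m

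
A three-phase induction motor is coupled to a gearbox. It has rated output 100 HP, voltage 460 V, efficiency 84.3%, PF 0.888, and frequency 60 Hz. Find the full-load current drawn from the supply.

125 A

P_out = 100 × 746 = 74600 W
P_in = P_out / η = 74600 / 0.843 = 88493 W
I_L = P_in / (√3·V_L·cosφ) = 88493 / (1.732 × 460 × 0.888) = 125 A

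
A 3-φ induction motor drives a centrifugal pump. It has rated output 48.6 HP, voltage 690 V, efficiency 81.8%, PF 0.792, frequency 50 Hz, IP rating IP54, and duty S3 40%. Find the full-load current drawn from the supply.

46.8 A

P_out = 48.6 × 746 = 36256 W
P_in = P_out / η = 36256 / 0.818 = 44323 W
I_L = P_in / (√3·V_L·cosφ) = 44323 / (1.732 × 690 × 0.792) = 46.8 A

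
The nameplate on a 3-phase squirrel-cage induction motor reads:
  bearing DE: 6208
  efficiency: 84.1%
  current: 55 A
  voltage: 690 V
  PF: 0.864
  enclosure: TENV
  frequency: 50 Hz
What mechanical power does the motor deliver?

47.8 kW

P_in = √3·V·I·cosφ = 1.732 × 690 × 55 × 0.864 = 56790 W
P_out = η·P_in = 0.841 × 56790 = 47760 W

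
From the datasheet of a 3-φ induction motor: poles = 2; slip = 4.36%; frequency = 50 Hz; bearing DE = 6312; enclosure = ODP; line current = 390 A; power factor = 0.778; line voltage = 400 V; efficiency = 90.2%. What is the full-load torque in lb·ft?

P_in = √3·V·I·cosφ = 1.732 × 400 × 390 × 0.778 = 210209 W
P_out = η·P_in = 0.902 × 210209 = 189609 W
n_s = 120×50/2 = 3000 rpm; n = 3000×(1−0.0436) = 2869 rpm
ω = 2π×2869/60 = 300.4 rad/s
τ = P_out/ω = 189609/300.4 = 631.2 N·m
In lb·ft: 631.2/1.356 = 465 lb·ft

465 lb·ft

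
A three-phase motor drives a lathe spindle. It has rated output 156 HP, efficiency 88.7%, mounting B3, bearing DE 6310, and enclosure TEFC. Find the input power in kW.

P_out = 156 × 746 = 116376 W
P_in = P_out/η = 116376/0.887 = 131202 W = 131 kW

131 kW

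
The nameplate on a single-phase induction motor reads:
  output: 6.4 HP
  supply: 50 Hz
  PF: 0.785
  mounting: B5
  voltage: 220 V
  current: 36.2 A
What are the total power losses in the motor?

1480 W

P_in = V·I·cosφ = 220×36.2×0.785 = 6252 W
P_out = 6.4×746 = 4774 W
Losses = P_in − P_out = 6252 − 4774 = 1478 W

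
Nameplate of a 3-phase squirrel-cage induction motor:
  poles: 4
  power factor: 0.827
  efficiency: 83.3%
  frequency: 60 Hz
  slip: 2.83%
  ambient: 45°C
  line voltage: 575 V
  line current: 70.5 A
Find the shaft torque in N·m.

264 N·m

P_in = √3·V·I·cosφ = 1.732 × 575 × 70.5 × 0.827 = 58064 W
P_out = η·P_in = 0.833 × 58064 = 48367 W
n_s = 120×60/4 = 1800 rpm; n = 1800×(1−0.0283) = 1749 rpm
ω = 2π×1749/60 = 183.2 rad/s
τ = P_out/ω = 48367/183.2 = 264 N·m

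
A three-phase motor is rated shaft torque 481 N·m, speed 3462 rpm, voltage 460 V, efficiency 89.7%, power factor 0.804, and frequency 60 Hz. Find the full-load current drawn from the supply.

ω = 2π×3462/60 = 362.5 rad/s; P_out = τω = 481 × 362.5 = 174363 W
P_in = P_out / η = 174363 / 0.897 = 194385 W
I_L = P_in / (√3·V_L·cosφ) = 194385 / (1.732 × 460 × 0.804) = 303 A

303 A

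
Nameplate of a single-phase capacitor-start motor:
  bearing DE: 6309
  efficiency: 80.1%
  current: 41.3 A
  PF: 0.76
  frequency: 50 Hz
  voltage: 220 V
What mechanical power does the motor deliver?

P_in = V·I·cosφ = 220 × 41.3 × 0.76 = 6905 W
P_out = η·P_in = 0.801 × 6905 = 5531 W

5.53 kW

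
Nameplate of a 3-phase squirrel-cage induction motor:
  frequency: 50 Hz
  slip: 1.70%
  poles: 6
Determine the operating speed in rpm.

n_s = 120f/p = 120×50/6 = 1000 rpm
n = n_s(1 − s) = 1000 × (1 − 0.017) = 983 rpm

983 rpm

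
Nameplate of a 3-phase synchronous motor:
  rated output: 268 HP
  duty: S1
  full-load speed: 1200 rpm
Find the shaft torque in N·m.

1590 N·m

P_out = 268 × 746 = 199928 W
ω = 2π × 1200/60 = 125.7 rad/s
τ = P_out/ω = 199928/125.7 = 1590 N·m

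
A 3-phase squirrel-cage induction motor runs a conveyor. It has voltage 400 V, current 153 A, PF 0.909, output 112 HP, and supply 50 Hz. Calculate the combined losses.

12.8 kW

P_in = √3·V·I·cosφ = 1.732×400×153×0.909 = 96353 W
P_out = 112×746 = 83552 W
Losses = P_in − P_out = 96353 − 83552 = 12801 W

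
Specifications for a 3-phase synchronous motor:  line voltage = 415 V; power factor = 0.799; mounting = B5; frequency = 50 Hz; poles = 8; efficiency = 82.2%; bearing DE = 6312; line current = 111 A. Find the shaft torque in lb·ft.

492 lb·ft

P_in = √3·V·I·cosφ = 1.732 × 415 × 111 × 0.799 = 63748 W
P_out = η·P_in = 0.822 × 63748 = 52401 W
n = n_s = 120×50/8 = 750 rpm (synchronous)
ω = 2π×750/60 = 78.54 rad/s
τ = P_out/ω = 52401/78.54 = 667.2 N·m
In lb·ft: 667.2/1.356 = 492 lb·ft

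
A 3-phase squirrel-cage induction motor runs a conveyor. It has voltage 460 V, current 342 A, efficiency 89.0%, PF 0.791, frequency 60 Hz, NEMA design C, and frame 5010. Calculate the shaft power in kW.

192 kW

P_in = √3·V·I·cosφ = 1.732 × 460 × 342 × 0.791 = 215530 W
P_out = η·P_in = 0.89 × 215530 = 191822 W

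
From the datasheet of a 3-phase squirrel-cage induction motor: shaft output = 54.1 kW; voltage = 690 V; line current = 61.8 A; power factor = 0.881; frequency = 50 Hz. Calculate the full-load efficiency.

83.1 %

P_out = 54.1 kW = 54100 W
P_in = √3·V_L·I_L·cosφ = 1.732 × 690 × 61.8 × 0.881 = 65067 W
η = P_out / P_in = 54100 / 65067 = 0.831 = 83.1%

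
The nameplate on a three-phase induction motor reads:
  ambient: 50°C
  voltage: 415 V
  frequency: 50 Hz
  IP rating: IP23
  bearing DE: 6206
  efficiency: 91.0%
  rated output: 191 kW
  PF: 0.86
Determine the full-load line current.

340 A

P_out = 191 kW = 191000 W
P_in = P_out / η = 191000 / 0.910 = 209890 W
I_L = P_in / (√3·V_L·cosφ) = 209890 / (1.732 × 415 × 0.86) = 340 A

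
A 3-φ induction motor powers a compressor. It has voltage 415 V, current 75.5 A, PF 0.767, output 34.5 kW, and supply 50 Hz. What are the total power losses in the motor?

P_in = √3·V·I·cosφ = 1.732×415×75.5×0.767 = 41623 W
P_out = 34500 W
Losses = P_in − P_out = 41623 − 34500 = 7123 W

7120 W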